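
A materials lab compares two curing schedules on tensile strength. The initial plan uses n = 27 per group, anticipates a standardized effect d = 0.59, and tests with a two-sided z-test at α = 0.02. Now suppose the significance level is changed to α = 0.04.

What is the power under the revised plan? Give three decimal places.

δ = d·√(n/2) = 0.59 × √(27/2) = 2.1678 (unchanged). New critical value: z_{0.02} = 2.054.
Revised power = Φ(δ − 2.054) + Φ(−δ − 2.054) = Φ(0.114) + Φ(-4.222) = 0.5454 + 0.0000 = 0.5454.

Power ≈ 0.545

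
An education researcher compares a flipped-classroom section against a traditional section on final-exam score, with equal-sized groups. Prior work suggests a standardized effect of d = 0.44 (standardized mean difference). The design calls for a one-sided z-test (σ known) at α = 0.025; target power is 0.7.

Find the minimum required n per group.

n = 64 per group

Set Φ(δ − 1.960) = 0.7; then δ − 1.960 = Φ⁻¹(0.7) = 0.524, giving δ = 2.484.
δ = d·√(n/2) ⇒ n = 2(δ/d)² = 2 × (2.484 / 0.44)² = 63.76.
Round up to the next whole unit.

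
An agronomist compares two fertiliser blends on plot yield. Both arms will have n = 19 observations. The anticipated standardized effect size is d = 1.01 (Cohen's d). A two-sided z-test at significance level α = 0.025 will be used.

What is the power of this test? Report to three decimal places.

Power ≈ 0.808

Noncentrality parameter: δ = d·√(n/2) = 1.01 × √(19/2) = 3.1130
Two-sided α = 0.025 → critical value z_{0.0125} = 2.241.
Power = Φ(δ − 2.241) + Φ(−δ − 2.241) = Φ(0.872) + Φ(-5.354) = 0.8083 + 0.0000 = 0.8083.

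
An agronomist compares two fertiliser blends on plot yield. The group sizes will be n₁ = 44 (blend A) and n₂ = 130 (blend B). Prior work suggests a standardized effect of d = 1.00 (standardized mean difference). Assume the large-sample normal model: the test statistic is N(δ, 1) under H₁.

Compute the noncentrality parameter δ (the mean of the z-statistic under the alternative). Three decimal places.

δ ≈ 5.734

The noncentrality parameter scales effect size by the design's sample-size factor: δ = d / √(1/n₁ + 1/n₂) = 1.00 / √(1/44 + 1/130) = 5.7335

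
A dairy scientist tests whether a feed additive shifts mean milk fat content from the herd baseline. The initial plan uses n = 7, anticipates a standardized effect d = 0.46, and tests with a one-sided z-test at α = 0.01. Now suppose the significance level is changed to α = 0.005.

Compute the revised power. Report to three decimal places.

δ = d·√n = 0.46 × √7 = 1.2170 (unchanged). New critical value: z_{0.005} = 2.576.
Revised power = Φ(δ − 2.576) = Φ(-1.359) = 0.0871.

Power ≈ 0.087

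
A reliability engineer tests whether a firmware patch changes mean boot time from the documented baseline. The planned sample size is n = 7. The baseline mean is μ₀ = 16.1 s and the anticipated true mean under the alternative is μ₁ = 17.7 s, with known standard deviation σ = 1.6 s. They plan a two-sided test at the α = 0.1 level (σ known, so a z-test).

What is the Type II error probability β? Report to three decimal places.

β ≈ 0.158

Standardized effect: d = |μ₁ − μ₀| / σ = |17.7 − 16.1| / 1.6 = 1.0000
Noncentrality parameter: δ = d·√n = 1.0000 × √7 = 2.6458
Two-sided α = 0.1 → critical value z_{0.05} = 1.645.
Power = Φ(δ − 1.645) + Φ(−δ − 1.645) = Φ(1.001) + Φ(-4.291) = 0.8416 + 0.0000 = 0.8416.
Type II error: β = 1 − power = 1 − 0.8416 = 0.1584.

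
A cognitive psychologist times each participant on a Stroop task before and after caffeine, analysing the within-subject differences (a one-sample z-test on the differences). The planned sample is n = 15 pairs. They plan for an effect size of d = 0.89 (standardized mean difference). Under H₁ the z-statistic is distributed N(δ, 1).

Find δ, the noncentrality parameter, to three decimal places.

δ = d·√n = 0.89 × √15 = 3.4470

δ ≈ 3.447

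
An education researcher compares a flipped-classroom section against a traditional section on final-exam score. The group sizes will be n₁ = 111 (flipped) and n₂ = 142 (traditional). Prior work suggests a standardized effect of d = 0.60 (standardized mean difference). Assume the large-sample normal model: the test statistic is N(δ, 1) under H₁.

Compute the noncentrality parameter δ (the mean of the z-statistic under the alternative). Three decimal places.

The noncentrality parameter scales effect size by the design's sample-size factor: δ = d / √(1/n₁ + 1/n₂) = 0.60 / √(1/111 + 1/142) = 4.7358

δ ≈ 4.736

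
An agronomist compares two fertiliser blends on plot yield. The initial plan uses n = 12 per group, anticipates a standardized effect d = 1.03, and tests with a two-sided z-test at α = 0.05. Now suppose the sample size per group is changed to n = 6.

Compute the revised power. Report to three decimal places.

Power ≈ 0.430

With n = 6 per group: δ = d·√(n/2) = 1.03 × √(6/2) = 1.7840. Critical value z_{0.025} = 1.960.
Revised power = Φ(δ − 1.960) + Φ(−δ − 1.960) = Φ(-0.176) + Φ(-3.744) = 0.4302 + 0.0001 = 0.4303.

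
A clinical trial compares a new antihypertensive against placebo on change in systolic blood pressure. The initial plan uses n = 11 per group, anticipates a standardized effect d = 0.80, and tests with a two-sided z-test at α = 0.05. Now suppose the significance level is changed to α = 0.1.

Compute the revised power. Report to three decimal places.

Power ≈ 0.592

δ = d·√(n/2) = 0.80 × √(11/2) = 1.8762 (unchanged). New critical value: z_{0.05} = 1.645.
Revised power = Φ(δ − 1.645) + Φ(−δ − 1.645) = Φ(0.231) + Φ(-3.521) = 0.5915 + 0.0002 = 0.5917.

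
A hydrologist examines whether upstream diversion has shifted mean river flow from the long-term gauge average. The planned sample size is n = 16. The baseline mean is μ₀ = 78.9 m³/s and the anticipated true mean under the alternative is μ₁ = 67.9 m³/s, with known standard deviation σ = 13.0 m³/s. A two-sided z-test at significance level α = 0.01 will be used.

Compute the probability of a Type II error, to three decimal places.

β ≈ 0.209

Standardized effect: d = |μ₁ − μ₀| / σ = |67.9 − 78.9| / 13.0 = 0.8462
Noncentrality parameter: δ = d·√n = 0.8462 × √16 = 3.3846
Critical value for a two-sided test at α = 0.01: z_{α/2} = 2.576.
Power = Φ(δ − 2.576) + Φ(−δ − 2.576) = Φ(0.809) + Φ(-5.960) = 0.7907 + 0.0000 = 0.7907.
Type II error: β = 1 − power = 1 − 0.7907 = 0.2093.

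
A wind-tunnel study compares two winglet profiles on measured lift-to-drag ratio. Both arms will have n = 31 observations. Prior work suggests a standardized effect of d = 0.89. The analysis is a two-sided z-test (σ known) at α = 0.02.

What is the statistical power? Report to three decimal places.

Noncentrality parameter: δ = d·√(n/2) = 0.89 × √(31/2) = 3.5039
Two-sided α = 0.02 → critical value z_{0.01} = 2.326.
Power = Φ(δ − 2.326) + Φ(−δ − 2.326) = Φ(1.178) + Φ(-5.830) = 0.8805 + 0.0000 = 0.8805.

Power ≈ 0.881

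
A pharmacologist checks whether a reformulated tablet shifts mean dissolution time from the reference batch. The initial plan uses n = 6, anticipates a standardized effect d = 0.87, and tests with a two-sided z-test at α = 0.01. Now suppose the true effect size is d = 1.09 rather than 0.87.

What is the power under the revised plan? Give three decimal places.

With d = 1.09: δ = d·√n = 1.09 × √6 = 2.6699. Critical value z_{0.005} = 2.576.
Revised power = Φ(δ − 2.576) + Φ(−δ − 2.576) = Φ(0.094) + Φ(-5.246) = 0.5375 + 0.0000 = 0.5375.

Power ≈ 0.537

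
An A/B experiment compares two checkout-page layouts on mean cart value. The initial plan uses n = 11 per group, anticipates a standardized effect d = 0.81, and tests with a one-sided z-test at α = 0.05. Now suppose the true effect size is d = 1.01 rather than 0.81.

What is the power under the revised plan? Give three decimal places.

Power ≈ 0.765

With d = 1.01: δ = d·√(n/2) = 1.01 × √(11/2) = 2.3687. Critical value z_{0.05} = 1.645.
Revised power = P(Z > 1.645 − δ) = Φ(0.724) = 0.7654.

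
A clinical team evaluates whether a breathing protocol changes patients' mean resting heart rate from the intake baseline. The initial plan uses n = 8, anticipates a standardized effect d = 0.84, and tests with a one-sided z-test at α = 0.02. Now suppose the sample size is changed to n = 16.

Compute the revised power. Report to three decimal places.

With n = 16: δ = d·√n = 0.84 × √16 = 3.3600. Critical value z_{0.02} = 2.054.
Revised power = Φ(δ − 2.054) = Φ(1.306) = 0.9043.

Power ≈ 0.904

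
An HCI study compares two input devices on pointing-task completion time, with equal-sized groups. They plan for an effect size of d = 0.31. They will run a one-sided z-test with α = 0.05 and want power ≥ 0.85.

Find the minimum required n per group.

n = 150 per group

For power 0.85 need Φ(δ − z_{0.05}) = 0.85, so δ = z_{0.05} + z_{0.15} = 1.645 + 1.036 = 2.681.
δ = d·√(n/2) ⇒ n = 2(δ/d)² = 2 × (2.681 / 0.31)² = 149.62.
Round up to the next whole unit.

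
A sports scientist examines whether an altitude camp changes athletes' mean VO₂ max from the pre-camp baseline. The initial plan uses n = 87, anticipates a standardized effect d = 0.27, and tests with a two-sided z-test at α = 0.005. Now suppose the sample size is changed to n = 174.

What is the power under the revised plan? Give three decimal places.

Power ≈ 0.775

With n = 174: δ = d·√n = 0.27 × √174 = 3.5615. Critical value z_{0.0025} = 2.807.
Revised power = Φ(δ − 2.807) + Φ(−δ − 2.807) = Φ(0.755) + Φ(-6.369) = 0.7747 + 0.0000 = 0.7747.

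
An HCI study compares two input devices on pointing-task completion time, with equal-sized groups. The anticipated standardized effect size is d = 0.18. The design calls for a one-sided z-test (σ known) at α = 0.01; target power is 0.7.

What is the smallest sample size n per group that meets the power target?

n = 502 per group

For power 0.7 need Φ(δ − z_{0.01}) = 0.7, so δ = z_{0.01} + z_{0.30} = 2.326 + 0.524 = 2.851.
δ = d·√(n/2) ⇒ n = 2(δ/d)² = 2 × (2.851 / 0.18)² = 501.65.
Rounding up, n = 502 per group.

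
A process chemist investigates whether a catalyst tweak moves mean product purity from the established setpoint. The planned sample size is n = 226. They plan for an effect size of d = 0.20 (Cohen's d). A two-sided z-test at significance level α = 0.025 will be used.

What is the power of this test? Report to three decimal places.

Power ≈ 0.778

Noncentrality parameter: δ = d·√n = 0.20 × √226 = 3.0067
Critical value for a two-sided test at α = 0.025: z_{α/2} = 2.241.
Power = Φ(δ − 2.241) + Φ(−δ − 2.241) = Φ(0.765) + Φ(-5.248) = 0.7779 + 0.0000 = 0.7779.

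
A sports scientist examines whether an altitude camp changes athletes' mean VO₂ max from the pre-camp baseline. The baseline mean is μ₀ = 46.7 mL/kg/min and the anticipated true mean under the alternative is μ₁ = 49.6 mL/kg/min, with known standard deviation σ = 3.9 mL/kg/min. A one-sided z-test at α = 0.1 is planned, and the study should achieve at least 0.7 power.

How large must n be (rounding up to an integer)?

n = 6

Standardized effect: d = |μ₁ − μ₀| / σ = |49.6 − 46.7| / 3.9 = 0.7436
For power 0.7 need Φ(δ − z_{0.1}) = 0.7, so δ = z_{0.1} + z_{0.30} = 1.282 + 0.524 = 1.806.
δ = d·√n ⇒ n = (δ/d)² = (1.806 / 0.7436)² = 5.90.
Rounding up, n = 6.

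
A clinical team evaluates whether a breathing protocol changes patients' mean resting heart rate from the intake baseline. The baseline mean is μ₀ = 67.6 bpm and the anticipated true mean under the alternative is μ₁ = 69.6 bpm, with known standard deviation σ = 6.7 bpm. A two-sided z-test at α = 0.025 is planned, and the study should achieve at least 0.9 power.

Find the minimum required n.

n = 140

Standardized effect: d = |μ₁ − μ₀| / σ = |69.6 − 67.6| / 6.7 = 0.2985
Set Φ(δ − 2.241) = 0.9; then δ − 2.241 = Φ⁻¹(0.9) = 1.282, giving δ = 3.523.
(For δ > 0 the lower-tail rejection region contributes negligibly to power, so the one-term inversion is standard.)
δ = d·√n ⇒ n = (δ/d)² = (3.523 / 0.2985)² = 139.28.
Round up to the next whole unit.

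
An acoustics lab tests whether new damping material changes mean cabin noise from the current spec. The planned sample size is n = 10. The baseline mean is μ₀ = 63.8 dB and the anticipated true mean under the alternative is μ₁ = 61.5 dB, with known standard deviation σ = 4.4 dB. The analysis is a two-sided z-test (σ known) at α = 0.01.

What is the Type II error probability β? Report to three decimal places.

β ≈ 0.822

Standardized effect: d = |μ₁ − μ₀| / σ = |61.5 − 63.8| / 4.4 = 0.5227
Noncentrality parameter: δ = d·√n = 0.5227 × √10 = 1.6530
Critical value for a two-sided test at α = 0.01: z_{α/2} = 2.576.
Power = Φ(δ − 2.576) + Φ(−δ − 2.576) = Φ(-0.923) + Φ(-4.229) = 0.1781 + 0.0000 = 0.1781.
Type II error: β = 1 − power = 1 − 0.1781 = 0.8219.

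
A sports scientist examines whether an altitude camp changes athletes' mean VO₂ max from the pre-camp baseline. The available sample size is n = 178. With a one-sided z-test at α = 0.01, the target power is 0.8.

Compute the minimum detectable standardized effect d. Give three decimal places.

d ≈ 0.237

Need Φ(δ − 2.326) = 0.8, so δ = 2.326 + 0.842 = 3.168.
δ = d·√n ⇒ d = δ/√n = 3.168/√178 = 0.2374.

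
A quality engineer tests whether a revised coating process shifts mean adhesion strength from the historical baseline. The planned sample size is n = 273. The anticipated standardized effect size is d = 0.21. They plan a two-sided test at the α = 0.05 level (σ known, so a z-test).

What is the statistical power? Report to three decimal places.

Power ≈ 0.934

Noncentrality parameter: δ = d·√n = 0.21 × √273 = 3.4698
Critical value for a two-sided test at α = 0.05: z_{α/2} = 1.960.
Power = Φ(δ − 1.960) + Φ(−δ − 1.960) = Φ(1.510) + Φ(-5.430) = 0.9345 + 0.0000 = 0.9345.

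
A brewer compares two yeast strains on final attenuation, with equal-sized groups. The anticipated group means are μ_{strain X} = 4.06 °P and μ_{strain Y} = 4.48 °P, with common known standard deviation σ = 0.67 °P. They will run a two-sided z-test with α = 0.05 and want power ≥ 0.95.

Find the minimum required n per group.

n = 67 per group

Standardized effect: d = |μ_{strain X} − μ_{strain Y}| / σ = |4.06 − 4.48| / 0.67 = 0.6269
Set Φ(δ − 1.960) = 0.95; then δ − 1.960 = Φ⁻¹(0.95) = 1.645, giving δ = 3.605.
(The Φ(−δ − z_{α/2}) term is vanishingly small for δ > 0 and is dropped in the standard sample-size formula.)
δ = d·√(n/2) ⇒ n = 2(δ/d)² = 2 × (3.605 / 0.6269)² = 66.14.
Rounding up, n = 67 per group.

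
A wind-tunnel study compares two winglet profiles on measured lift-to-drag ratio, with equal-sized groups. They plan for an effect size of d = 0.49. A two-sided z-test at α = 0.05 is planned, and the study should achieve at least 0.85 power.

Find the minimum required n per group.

n = 75 per group

For power 0.85 need Φ(δ − z_{0.025}) = 0.85, so δ = z_{0.025} + z_{0.15} = 1.960 + 1.036 = 2.996.
(Ignoring the negligible lower-tail rejection probability gives the usual closed-form inversion.)
δ = d·√(n/2) ⇒ n = 2(δ/d)² = 2 × (2.996 / 0.49)² = 74.79.
Rounding up, n = 75 per group.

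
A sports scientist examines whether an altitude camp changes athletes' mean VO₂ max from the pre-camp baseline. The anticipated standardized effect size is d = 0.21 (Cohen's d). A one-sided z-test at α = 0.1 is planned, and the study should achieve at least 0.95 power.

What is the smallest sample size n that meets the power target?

For power 0.95 need Φ(δ − z_{0.1}) = 0.95, so δ = z_{0.1} + z_{0.05} = 1.282 + 1.645 = 2.926.
δ = d·√n ⇒ n = (δ/d)² = (2.926 / 0.21)² = 194.19.
Round up to the next whole unit.

n = 195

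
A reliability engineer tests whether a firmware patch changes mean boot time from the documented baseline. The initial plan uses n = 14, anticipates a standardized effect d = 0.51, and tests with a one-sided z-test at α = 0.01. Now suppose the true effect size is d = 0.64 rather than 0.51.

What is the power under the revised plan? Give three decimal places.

With d = 0.64: δ = d·√n = 0.64 × √14 = 2.3947. Critical value z_{0.01} = 2.326.
Revised power = Φ(δ − 2.326) = Φ(0.068) = 0.5272.

Power ≈ 0.527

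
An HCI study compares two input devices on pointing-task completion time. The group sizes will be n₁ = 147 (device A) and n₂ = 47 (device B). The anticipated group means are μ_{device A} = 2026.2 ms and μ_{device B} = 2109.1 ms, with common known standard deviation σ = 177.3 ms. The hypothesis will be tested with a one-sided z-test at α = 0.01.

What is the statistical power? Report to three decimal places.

Standardized effect: d = |μ_{device A} − μ_{device B}| / σ = |2026.2 − 2109.1| / 177.3 = 0.4676
Noncentrality parameter: δ = d / √(1/n₁ + 1/n₂) = 0.4676 / √(1/147 + 1/47) = 2.7903
Critical value for a one-sided test at α = 0.01: z_α = 2.326.
Power = P(Z > 2.326 − δ) = Φ(0.464) = 0.6787.

Power ≈ 0.679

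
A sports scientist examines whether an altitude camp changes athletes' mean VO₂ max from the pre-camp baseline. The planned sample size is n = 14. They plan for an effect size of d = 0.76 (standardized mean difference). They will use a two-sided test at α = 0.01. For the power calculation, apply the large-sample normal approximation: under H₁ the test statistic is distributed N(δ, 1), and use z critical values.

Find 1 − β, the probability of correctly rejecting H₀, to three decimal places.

Power ≈ 0.606

Noncentrality parameter: δ = d·√n = 0.76 × √14 = 2.8437
Two-sided α = 0.01 → critical value z_{0.005} = 2.576.
Power = Φ(δ − 2.576) + Φ(−δ − 2.576) = Φ(0.268) + Φ(-5.419) = 0.6056 + 0.0000 = 0.6056.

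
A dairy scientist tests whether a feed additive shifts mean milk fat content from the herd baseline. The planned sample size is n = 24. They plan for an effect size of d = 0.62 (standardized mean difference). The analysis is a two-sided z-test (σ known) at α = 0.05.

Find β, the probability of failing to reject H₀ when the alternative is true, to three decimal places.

Noncentrality parameter: δ = d·√n = 0.62 × √24 = 3.0374
Two-sided α = 0.05 → critical value z_{0.025} = 1.960.
Power = Φ(δ − 1.960) + Φ(−δ − 1.960) = Φ(1.077) + Φ(-4.997) = 0.8593 + 0.0000 = 0.8594.
Type II error: β = 1 − power = 1 − 0.8594 = 0.1406.

β ≈ 0.141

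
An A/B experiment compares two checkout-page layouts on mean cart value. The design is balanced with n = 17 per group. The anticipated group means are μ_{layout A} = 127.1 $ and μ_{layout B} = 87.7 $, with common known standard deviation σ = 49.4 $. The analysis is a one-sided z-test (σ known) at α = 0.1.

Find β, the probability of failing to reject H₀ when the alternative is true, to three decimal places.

Standardized effect: d = |μ_{layout A} − μ_{layout B}| / σ = |127.1 − 87.7| / 49.4 = 0.7976
Noncentrality parameter: δ = d·√(n/2) = 0.7976 × √(17/2) = 2.3253
Critical value for a one-sided test at α = 0.1: z_α = 1.282.
Power = Φ(δ − 1.282) = Φ(1.044) = 0.8517.
Type II error: β = 1 − power = 1 − 0.8517 = 0.1483.

β ≈ 0.148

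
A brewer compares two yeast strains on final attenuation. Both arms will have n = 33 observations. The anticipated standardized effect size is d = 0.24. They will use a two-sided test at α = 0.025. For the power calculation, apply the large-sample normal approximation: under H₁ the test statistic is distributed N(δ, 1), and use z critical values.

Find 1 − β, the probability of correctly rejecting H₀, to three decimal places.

Power ≈ 0.103

Noncentrality parameter: δ = d·√(n/2) = 0.24 × √(33/2) = 0.9749
Critical value for a two-sided test at α = 0.025: z_{α/2} = 2.241.
Power = Φ(δ − 2.241) + Φ(−δ − 2.241) = Φ(-1.267) + Φ(-3.216) = 0.1027 + 0.0006 = 0.1033.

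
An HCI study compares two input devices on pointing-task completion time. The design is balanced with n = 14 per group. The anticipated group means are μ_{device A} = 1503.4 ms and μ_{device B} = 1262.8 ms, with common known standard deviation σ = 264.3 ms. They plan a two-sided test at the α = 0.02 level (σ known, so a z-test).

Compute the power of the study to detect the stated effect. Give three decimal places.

Power ≈ 0.533

Standardized effect: d = |μ_{device A} − μ_{device B}| / σ = |1503.4 − 1262.8| / 264.3 = 0.9103
Noncentrality parameter: δ = d·√(n/2) = 0.9103 × √(14/2) = 2.4085
Critical value for a two-sided test at α = 0.02: z_{α/2} = 2.326.
Power = Φ(δ − 2.326) + Φ(−δ − 2.326) = Φ(0.082) + Φ(-4.735) = 0.5327 + 0.0000 = 0.5327.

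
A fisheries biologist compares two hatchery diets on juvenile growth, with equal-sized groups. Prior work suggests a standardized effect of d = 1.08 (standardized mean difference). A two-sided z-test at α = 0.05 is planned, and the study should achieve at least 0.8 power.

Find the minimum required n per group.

Set Φ(δ − 1.960) = 0.8; then δ − 1.960 = Φ⁻¹(0.8) = 0.842, giving δ = 2.802.
(For δ > 0 the lower-tail rejection region contributes negligibly to power, so the one-term inversion is standard.)
δ = d·√(n/2) ⇒ n = 2(δ/d)² = 2 × (2.802 / 1.08)² = 13.46.
Rounding up, n = 14 per group.

n = 14 per group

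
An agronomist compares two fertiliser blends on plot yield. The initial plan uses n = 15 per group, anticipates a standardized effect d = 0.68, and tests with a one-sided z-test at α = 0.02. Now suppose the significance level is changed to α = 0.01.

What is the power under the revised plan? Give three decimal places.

Power ≈ 0.321

δ = d·√(n/2) = 0.68 × √(15/2) = 1.8623 (unchanged). New critical value: z_{0.01} = 2.326.
Revised power = P(Z > 2.326 − δ) = Φ(-0.464) = 0.3213.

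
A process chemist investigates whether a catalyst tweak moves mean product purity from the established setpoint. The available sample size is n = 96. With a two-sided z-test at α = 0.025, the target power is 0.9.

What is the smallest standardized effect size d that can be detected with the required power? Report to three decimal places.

Required noncentrality: δ = z_{0.0125} + z_{0.10} = 2.241 + 1.282 = 3.523.
(Lower-tail contribution to power is negligible for δ > 0.)
δ = d·√n ⇒ d = δ/√n = 3.523/√96 = 0.3596.

d ≈ 0.360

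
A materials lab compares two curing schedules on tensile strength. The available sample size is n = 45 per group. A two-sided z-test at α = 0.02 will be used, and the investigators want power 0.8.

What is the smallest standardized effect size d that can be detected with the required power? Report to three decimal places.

Required noncentrality: δ = z_{0.01} + z_{0.20} = 2.326 + 0.842 = 3.168.
(The second rejection-region term Φ(−δ − z_{α/2}) is negligible and dropped.)
δ = d·√(n/2) ⇒ d = δ/√(n/2) = 3.168/√(45/2) = 0.6679.

d ≈ 0.668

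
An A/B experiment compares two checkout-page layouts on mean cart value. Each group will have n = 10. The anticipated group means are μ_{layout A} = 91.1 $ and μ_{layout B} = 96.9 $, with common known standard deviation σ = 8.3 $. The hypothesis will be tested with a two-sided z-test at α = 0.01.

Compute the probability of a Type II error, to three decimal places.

Standardized effect: d = |μ_{layout A} − μ_{layout B}| / σ = |91.1 − 96.9| / 8.3 = 0.6988
Noncentrality parameter: δ = d·√(n/2) = 0.6988 × √(10/2) = 1.5626
Two-sided α = 0.01 → critical value z_{0.005} = 2.576.
Power = Φ(δ − 2.576) + Φ(−δ − 2.576) = Φ(-1.013) + Φ(-4.138) = 0.1555 + 0.0000 = 0.1555.
Type II error: β = 1 − power = 1 − 0.1555 = 0.8445.

β ≈ 0.845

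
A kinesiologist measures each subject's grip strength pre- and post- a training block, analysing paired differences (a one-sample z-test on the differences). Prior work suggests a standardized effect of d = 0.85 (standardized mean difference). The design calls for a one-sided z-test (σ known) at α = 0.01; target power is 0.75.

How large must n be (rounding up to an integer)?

n = 13

Set Φ(δ − 2.326) = 0.75; then δ − 2.326 = Φ⁻¹(0.75) = 0.674, giving δ = 3.001.
δ = d·√n ⇒ n = (δ/d)² = (3.001 / 0.85)² = 12.46.
Round up to the next whole unit.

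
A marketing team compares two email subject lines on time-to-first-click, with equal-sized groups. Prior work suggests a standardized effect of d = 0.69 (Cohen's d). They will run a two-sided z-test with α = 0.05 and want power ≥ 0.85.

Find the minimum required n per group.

Set Φ(δ − 1.960) = 0.85; then δ − 1.960 = Φ⁻¹(0.85) = 1.036, giving δ = 2.996.
(The Φ(−δ − z_{α/2}) term is vanishingly small for δ > 0 and is dropped in the standard sample-size formula.)
δ = d·√(n/2) ⇒ n = 2(δ/d)² = 2 × (2.996 / 0.69)² = 37.72.
Round up to the next whole unit.

n = 38 per group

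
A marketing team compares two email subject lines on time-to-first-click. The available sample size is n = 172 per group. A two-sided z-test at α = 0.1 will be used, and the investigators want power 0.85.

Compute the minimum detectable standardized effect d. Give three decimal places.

d ≈ 0.289

Required noncentrality: δ = z_{0.05} + z_{0.15} = 1.645 + 1.036 = 2.681.
(The second rejection-region term Φ(−δ − z_{α/2}) is negligible and dropped.)
δ = d·√(n/2) ⇒ d = δ/√(n/2) = 2.681/√(172/2) = 0.2891.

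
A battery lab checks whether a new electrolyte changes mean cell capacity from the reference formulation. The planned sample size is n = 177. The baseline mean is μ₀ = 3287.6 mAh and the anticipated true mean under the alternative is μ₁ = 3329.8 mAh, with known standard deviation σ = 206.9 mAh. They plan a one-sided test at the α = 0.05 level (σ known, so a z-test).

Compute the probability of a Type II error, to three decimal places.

Standardized effect: d = |μ₁ − μ₀| / σ = |3329.8 − 3287.6| / 206.9 = 0.2040
Noncentrality parameter: δ = d·√n = 0.2040 × √177 = 2.7136
One-sided α = 0.05 → critical value z_{0.05} = 1.645.
Power = P(Z > 1.645 − δ) = Φ(1.069) = 0.8574.
Type II error: β = 1 − power = 1 − 0.8574 = 0.1426.

β ≈ 0.143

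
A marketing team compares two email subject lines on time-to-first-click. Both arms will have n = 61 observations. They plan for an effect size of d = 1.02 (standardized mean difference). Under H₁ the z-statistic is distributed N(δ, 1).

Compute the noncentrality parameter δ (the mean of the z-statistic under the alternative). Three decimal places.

The noncentrality parameter scales effect size by the design's sample-size factor: δ = d·√(n/2) = 1.02 × √(61/2) = 5.6331

δ ≈ 5.633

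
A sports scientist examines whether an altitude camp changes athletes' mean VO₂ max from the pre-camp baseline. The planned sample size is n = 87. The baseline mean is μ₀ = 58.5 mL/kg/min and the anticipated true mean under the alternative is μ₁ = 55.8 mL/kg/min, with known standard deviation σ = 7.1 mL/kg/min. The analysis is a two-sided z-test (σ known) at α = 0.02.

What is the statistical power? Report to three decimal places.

Power ≈ 0.889

Standardized effect: d = |μ₁ − μ₀| / σ = |55.8 − 58.5| / 7.1 = 0.3803
Noncentrality parameter: δ = d·√n = 0.3803 × √87 = 3.5470
Critical value for a two-sided test at α = 0.02: z_{α/2} = 2.326.
Power = Φ(δ − 2.326) + Φ(−δ − 2.326) = Φ(1.221) + Φ(-5.873) = 0.8889 + 0.0000 = 0.8889.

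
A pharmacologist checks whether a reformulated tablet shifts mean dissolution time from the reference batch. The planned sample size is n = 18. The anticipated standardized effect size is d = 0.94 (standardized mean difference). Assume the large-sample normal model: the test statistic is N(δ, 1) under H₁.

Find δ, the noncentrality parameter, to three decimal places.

δ ≈ 3.988

δ = d·√n = 0.94 × √18 = 3.9881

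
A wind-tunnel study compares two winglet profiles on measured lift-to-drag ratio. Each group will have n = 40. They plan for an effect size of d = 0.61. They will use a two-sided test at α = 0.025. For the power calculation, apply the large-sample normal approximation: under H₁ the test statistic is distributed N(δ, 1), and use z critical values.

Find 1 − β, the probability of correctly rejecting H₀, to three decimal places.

Power ≈ 0.687

Noncentrality parameter: δ = d·√(n/2) = 0.61 × √(40/2) = 2.7280
Two-sided α = 0.025 → critical value z_{0.0125} = 2.241.
Power = Φ(δ − 2.241) + Φ(−δ − 2.241) = Φ(0.487) + Φ(-4.969) = 0.6867 + 0.0000 = 0.6867.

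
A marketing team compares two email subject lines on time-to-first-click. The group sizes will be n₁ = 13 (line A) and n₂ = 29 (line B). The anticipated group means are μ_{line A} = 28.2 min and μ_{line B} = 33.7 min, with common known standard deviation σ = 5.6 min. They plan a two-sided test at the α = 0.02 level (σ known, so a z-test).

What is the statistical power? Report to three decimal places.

Standardized effect: d = |μ_{line A} − μ_{line B}| / σ = |28.2 − 33.7| / 5.6 = 0.9821
Noncentrality parameter: λ = d / √(1/n₁ + 1/n₂) = 0.9821 / √(1/13 + 1/29) = 2.9425
Two-sided α = 0.02 → critical value z_{0.01} = 2.326.
Power = Φ(λ − 2.326) + Φ(−λ − 2.326) = Φ(0.616) + Φ(-5.269) = 0.7311 + 0.0000 = 0.7311.

Power ≈ 0.731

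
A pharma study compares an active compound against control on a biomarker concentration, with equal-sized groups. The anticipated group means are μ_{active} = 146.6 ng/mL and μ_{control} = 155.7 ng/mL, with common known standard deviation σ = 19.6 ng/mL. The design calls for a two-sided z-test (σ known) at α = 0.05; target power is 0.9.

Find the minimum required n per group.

Standardized effect: d = |μ_{active} − μ_{control}| / σ = |146.6 − 155.7| / 19.6 = 0.4643
For power 0.9 need Φ(δ − z_{0.025}) = 0.9, so δ = z_{0.025} + z_{0.10} = 1.960 + 1.282 = 3.242.
(The Φ(−δ − z_{α/2}) term is vanishingly small for δ > 0 and is dropped in the standard sample-size formula.)
δ = d·√(n/2) ⇒ n = 2(δ/d)² = 2 × (3.242 / 0.4643)² = 97.49.
Round up to the next whole unit.

n = 98 per group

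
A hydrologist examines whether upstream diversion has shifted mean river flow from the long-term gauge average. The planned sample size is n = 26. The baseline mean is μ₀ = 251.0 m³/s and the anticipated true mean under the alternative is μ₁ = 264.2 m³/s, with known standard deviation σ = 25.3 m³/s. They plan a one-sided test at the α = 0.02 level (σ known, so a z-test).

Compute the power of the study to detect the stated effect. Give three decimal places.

Power ≈ 0.728

Standardized effect: d = |μ₁ − μ₀| / σ = |264.2 − 251.0| / 25.3 = 0.5217
Noncentrality parameter: δ = d·√n = 0.5217 × √26 = 2.6604
Critical value for a one-sided test at α = 0.02: z_α = 2.054.
Power = P(Z > 2.054 − δ) = Φ(0.607) = 0.7279.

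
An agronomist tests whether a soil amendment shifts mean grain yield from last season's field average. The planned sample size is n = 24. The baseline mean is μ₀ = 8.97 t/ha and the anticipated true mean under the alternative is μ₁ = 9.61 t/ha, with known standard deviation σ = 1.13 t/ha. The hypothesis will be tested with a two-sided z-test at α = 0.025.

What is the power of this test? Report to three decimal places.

Standardized effect: d = |μ₁ − μ₀| / σ = |9.61 − 8.97| / 1.13 = 0.5664
Noncentrality parameter: δ = d·√n = 0.5664 × √24 = 2.7746
Two-sided α = 0.025 → critical value z_{0.0125} = 2.241.
Power = Φ(δ − 2.241) + Φ(−δ − 2.241) = Φ(0.533) + Φ(-5.016) = 0.7031 + 0.0000 = 0.7031.

Power ≈ 0.703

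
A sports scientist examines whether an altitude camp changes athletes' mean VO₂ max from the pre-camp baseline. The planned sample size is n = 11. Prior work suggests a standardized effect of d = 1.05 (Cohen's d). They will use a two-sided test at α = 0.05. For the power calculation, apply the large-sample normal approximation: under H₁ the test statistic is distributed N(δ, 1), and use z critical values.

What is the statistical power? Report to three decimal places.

Power ≈ 0.936

Noncentrality parameter: δ = d·√n = 1.05 × √11 = 3.4825
Two-sided α = 0.05 → critical value z_{0.025} = 1.960.
Power = Φ(δ − 1.960) + Φ(−δ − 1.960) = Φ(1.522) + Φ(-5.442) = 0.9361 + 0.0000 = 0.9361.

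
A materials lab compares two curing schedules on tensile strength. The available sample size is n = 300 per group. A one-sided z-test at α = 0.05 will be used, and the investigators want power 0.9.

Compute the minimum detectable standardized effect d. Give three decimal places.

d ≈ 0.239

Need Φ(δ − 1.645) = 0.9, so δ = 1.645 + 1.282 = 2.926.
δ = d·√(n/2) ⇒ d = δ/√(n/2) = 2.926/√(300/2) = 0.2389.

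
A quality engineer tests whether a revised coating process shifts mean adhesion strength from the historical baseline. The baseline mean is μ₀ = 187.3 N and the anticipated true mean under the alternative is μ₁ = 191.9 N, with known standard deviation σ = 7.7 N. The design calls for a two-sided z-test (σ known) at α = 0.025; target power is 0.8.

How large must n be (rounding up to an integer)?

Standardized effect: d = |μ₁ − μ₀| / σ = |191.9 − 187.3| / 7.7 = 0.5974
Set Φ(δ − 2.241) = 0.8; then δ − 2.241 = Φ⁻¹(0.8) = 0.842, giving δ = 3.083.
(For δ > 0 the lower-tail rejection region contributes negligibly to power, so the one-term inversion is standard.)
δ = d·√n ⇒ n = (δ/d)² = (3.083 / 0.5974)² = 26.63.
Rounding up, n = 27.

n = 27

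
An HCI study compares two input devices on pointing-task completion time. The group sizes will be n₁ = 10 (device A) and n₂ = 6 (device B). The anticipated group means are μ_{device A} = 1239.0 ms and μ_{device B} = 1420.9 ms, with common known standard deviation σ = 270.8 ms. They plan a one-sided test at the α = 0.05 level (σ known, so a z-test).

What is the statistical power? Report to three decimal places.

Power ≈ 0.365

Standardized effect: d = |μ_{device A} − μ_{device B}| / σ = |1239.0 − 1420.9| / 270.8 = 0.6717
Noncentrality parameter: δ = d / √(1/n₁ + 1/n₂) = 0.6717 / √(1/10 + 1/6) = 1.3008
One-sided α = 0.05 → critical value z_{0.05} = 1.645.
Power = P(Z > 1.645 − δ) = Φ(-0.344) = 0.3654.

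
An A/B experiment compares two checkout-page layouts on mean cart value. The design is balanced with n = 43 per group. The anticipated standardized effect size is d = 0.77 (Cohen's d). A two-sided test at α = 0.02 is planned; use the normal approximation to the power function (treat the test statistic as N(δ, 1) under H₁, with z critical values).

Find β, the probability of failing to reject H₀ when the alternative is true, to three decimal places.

β ≈ 0.107

Noncentrality parameter: δ = d·√(n/2) = 0.77 × √(43/2) = 3.5703
Critical value for a two-sided test at α = 0.02: z_{α/2} = 2.326.
Power = Φ(δ − 2.326) + Φ(−δ − 2.326) = Φ(1.244) + Φ(-5.897) = 0.8932 + 0.0000 = 0.8932.
Type II error: β = 1 − power = 1 − 0.8932 = 0.1068.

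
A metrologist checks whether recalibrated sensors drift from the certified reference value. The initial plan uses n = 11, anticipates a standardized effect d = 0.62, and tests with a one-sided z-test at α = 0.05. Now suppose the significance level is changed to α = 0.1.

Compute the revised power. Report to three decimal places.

δ = d·√n = 0.62 × √11 = 2.0563 (unchanged). New critical value: z_{0.1} = 1.282.
Revised power = P(Z > 1.282 − δ) = Φ(0.775) = 0.7808.

Power ≈ 0.781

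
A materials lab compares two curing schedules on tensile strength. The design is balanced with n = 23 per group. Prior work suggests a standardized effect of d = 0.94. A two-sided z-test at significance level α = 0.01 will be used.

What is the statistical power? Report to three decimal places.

Noncentrality parameter: δ = d·√(n/2) = 0.94 × √(23/2) = 3.1877
Two-sided α = 0.01 → critical value z_{0.005} = 2.576.
Power = Φ(δ − 2.576) + Φ(−δ − 2.576) = Φ(0.612) + Φ(-5.764) = 0.7297 + 0.0000 = 0.7297.

Power ≈ 0.730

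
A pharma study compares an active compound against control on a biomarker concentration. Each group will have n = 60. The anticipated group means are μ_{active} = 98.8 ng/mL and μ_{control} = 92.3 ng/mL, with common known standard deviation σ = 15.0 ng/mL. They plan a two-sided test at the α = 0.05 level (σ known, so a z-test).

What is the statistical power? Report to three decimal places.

Power ≈ 0.660

Standardized effect: d = |μ_{active} − μ_{control}| / σ = |98.8 − 92.3| / 15.0 = 0.4333
Noncentrality parameter: δ = d·√(n/2) = 0.4333 × √(60/2) = 2.3735
Critical value for a two-sided test at α = 0.05: z_{α/2} = 1.960.
Power = Φ(δ − 1.960) + Φ(−δ − 1.960) = Φ(0.414) + Φ(-4.333) = 0.6604 + 0.0000 = 0.6604.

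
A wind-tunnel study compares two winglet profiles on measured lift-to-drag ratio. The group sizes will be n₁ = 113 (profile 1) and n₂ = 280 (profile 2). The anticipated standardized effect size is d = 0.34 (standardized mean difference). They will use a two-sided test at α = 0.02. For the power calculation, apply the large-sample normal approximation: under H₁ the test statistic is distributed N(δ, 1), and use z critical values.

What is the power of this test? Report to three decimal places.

Power ≈ 0.766

Noncentrality parameter: δ = d / √(1/n₁ + 1/n₂) = 0.34 / √(1/113 + 1/280) = 3.0507
Critical value for a two-sided test at α = 0.02: z_{α/2} = 2.326.
Power = Φ(δ − 2.326) + Φ(−δ − 2.326) = Φ(0.724) + Φ(-5.377) = 0.7656 + 0.0000 = 0.7656.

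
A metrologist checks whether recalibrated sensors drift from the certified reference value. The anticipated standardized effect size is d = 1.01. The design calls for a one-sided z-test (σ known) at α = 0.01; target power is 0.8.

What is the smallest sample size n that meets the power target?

Set Φ(δ − 2.326) = 0.8; then δ − 2.326 = Φ⁻¹(0.8) = 0.842, giving δ = 3.168.
δ = d·√n ⇒ n = (δ/d)² = (3.168 / 1.01)² = 9.84.
Round up to the next whole unit.

n = 10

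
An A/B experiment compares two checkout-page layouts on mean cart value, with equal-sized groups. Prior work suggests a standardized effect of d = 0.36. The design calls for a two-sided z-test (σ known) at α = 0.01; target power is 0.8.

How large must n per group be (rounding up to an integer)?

n = 181 per group

For power 0.8 need Φ(δ − z_{0.005}) = 0.8, so δ = z_{0.005} + z_{0.20} = 2.576 + 0.842 = 3.417.
(Ignoring the negligible lower-tail rejection probability gives the usual closed-form inversion.)
δ = d·√(n/2) ⇒ n = 2(δ/d)² = 2 × (3.417 / 0.36)² = 180.23.
Rounding up, n = 181 per group.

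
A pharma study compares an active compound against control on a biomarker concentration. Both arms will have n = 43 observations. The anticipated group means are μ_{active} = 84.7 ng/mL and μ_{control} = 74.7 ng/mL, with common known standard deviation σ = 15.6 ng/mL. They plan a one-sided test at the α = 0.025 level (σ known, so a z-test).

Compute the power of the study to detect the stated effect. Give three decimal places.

Power ≈ 0.844

Standardized effect: d = |μ_{active} − μ_{control}| / σ = |84.7 − 74.7| / 15.6 = 0.6410
Noncentrality parameter: δ = d·√(n/2) = 0.6410 × √(43/2) = 2.9723
One-sided α = 0.025 → critical value z_{0.025} = 1.960.
Power = Φ(δ − 1.960) = Φ(1.012) = 0.8443.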